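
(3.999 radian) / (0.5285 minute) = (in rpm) 1.204. Check: 3.999 radian = 3.999 rad. 1 minute = 60 s, so 0.5285 minute = 0.5285 * 60 = 31.71 s. Combine: 3.999 rad / 31.71 s = 0.12611164 rad/s. 1 rpm = 0.10471976 rad/s, so 0.12611164 rad/s = 0.12611164 / 0.10471976 = 1.2042774 rpm ≈ 1.204 rpm (4 s.f.).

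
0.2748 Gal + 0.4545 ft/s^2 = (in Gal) 1 Gal = 0.01 m/s^2, so 0.2748 Gal = 0.2748 * 0.01 = 0.002748 m/s^2. 1 ft/s^2 = 0.3048 m/s^2, so 0.4545 ft/s^2 = 0.4545 * 0.3048 = 0.1385316 m/s^2. Sum: 0.002748 + 0.1385316 = 0.1412796 m/s^2. 1 Gal = 0.01 m/s^2, so 0.1412796 m/s^2 = 0.1412796 / 0.01 = 14.12796 Gal ≈ 14.13 Gal (4 s.f.). Final answer: 14.13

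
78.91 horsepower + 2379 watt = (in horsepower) 82.1. Check: 1 horsepower = 745.69987 W, so 78.91 horsepower = 78.91 * 745.69987 = 58843.177 W. 2379 watt = 2379 W. Sum: 58843.177 + 2379 = 61222.177 W. 1 horsepower = 745.69987 W, so 61222.177 W = 61222.177 / 745.69987 = 82.100292 horsepower ≈ 82.1 horsepower (4 s.f.).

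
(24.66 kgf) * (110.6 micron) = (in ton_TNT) 6.393e-12. Check: 1 kgf = 9.80665 N, so 24.66 kgf = 24.66 * 9.80665 = 241.83199 N. 1 micron = 1e-06 m, so 110.6 micron = 110.6 * 1e-06 = 0.0001106 m. Combine: 241.83199 N * 0.0001106 m = 0.026746618 J. 1 ton_TNT = 4.184e+09 J, so 0.026746618 J = 0.026746618 / 4.184e+09 = 6.3925951e-12 ton_TNT ≈ 6.393e-12 ton_TNT (4 s.f.).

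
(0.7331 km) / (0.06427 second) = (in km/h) 1 km = 1000 m, so 0.7331 km = 0.7331 * 1000 = 733.1 m. 0.06427 second = 0.06427 s. Combine: 733.1 m / 0.06427 s = 11406.566 m/s. 1 km/h = 0.27777778 m/s, so 11406.566 m/s = 11406.566 / 0.27777778 = 41063.638 km/h ≈ 4.106e+04 km/h (4 s.f.). Final answer: 4.106e+04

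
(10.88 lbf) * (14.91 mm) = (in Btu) 0.0006839. Check: 1 lbf = 4.4482216 N, so 10.88 lbf = 10.88 * 4.4482216 = 48.396651 N. 1 mm = 0.001 m, so 14.91 mm = 14.91 * 0.001 = 0.01491 m. Combine: 48.396651 N * 0.01491 m = 0.72159407 J. 1 Btu = 1055.0559 J, so 0.72159407 J = 0.72159407 / 1055.0559 = 0.00068393921 Btu ≈ 0.0006839 Btu (4 s.f.).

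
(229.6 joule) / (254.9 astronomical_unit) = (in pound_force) 1.354e-12. Check: 229.6 joule = 229.6 J. 1 astronomical_unit = 1.4959787e+11 m, so 254.9 astronomical_unit = 254.9 * 1.4959787e+11 = 3.8132497e+13 m. Combine: 229.6 J / 3.8132497e+13 m = 6.021111e-12 N. 1 pound_force = 4.4482216 N, so 6.021111e-12 N = 6.021111e-12 / 4.4482216 = 1.3535996e-12 pound_force ≈ 1.354e-12 pound_force (4 s.f.).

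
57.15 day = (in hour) 1372. Check: 1 day = 86400 s, so 57.15 day = 57.15 * 86400 = 4937760 s. 1 hour = 3600 s, so 4937760 s = 4937760 / 3600 = 1371.6 hour ≈ 1372 hour (4 s.f.).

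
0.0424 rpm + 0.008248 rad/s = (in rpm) 1 rpm = 0.10471976 rad/s, so 0.0424 rpm = 0.0424 * 0.10471976 = 0.0044401176 rad/s. 0.008248 rad/s is already in rad/s. Sum: 0.0044401176 + 0.008248 = 0.012688118 rad/s. 1 rpm = 0.10471976 rad/s, so 0.012688118 rad/s = 0.012688118 / 0.10471976 = 0.1211626 rpm ≈ 0.1212 rpm (4 s.f.). Final answer: 0.1212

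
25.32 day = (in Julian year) 0.06932. Check: 1 day = 86400 s, so 25.32 day = 25.32 * 86400 = 2187648 s. 1 Julian year = 31557600 s, so 2187648 s = 2187648 / 31557600 = 0.069322382 Julian year ≈ 0.06932 Julian year (4 s.f.).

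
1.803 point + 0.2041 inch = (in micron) 5820. Check: 1 point = 0.00035277778 m, so 1.803 point = 1.803 * 0.00035277778 = 0.00063605833 m. 1 inch = 0.0254 m, so 0.2041 inch = 0.2041 * 0.0254 = 0.00518414 m. Sum: 0.00063605833 + 0.00518414 = 0.0058201983 m. 1 micron = 1e-06 m, so 0.0058201983 m = 0.0058201983 / 1e-06 = 5820.1983 micron ≈ 5820 micron (4 s.f.).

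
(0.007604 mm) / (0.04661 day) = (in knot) 3.67e-09. Check: 1 mm = 0.001 m, so 0.007604 mm = 0.007604 * 0.001 = 7.604e-06 m. 1 day = 86400 s, so 0.04661 day = 0.04661 * 86400 = 4027.104 s. Combine: 7.604e-06 m / 4027.104 s = 1.8882055e-09 m/s. 1 knot = 0.51444444 m/s, so 1.8882055e-09 m/s = 1.8882055e-09 / 0.51444444 = 3.6703779e-09 knot ≈ 3.67e-09 knot (4 s.f.).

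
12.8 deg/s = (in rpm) 1 deg/s = 0.017453293 rad/s, so 12.8 deg/s = 12.8 * 0.017453293 = 0.22340214 rad/s. 1 rpm = 0.10471976 rad/s, so 0.22340214 rad/s = 0.22340214 / 0.10471976 = 2.1333333 rpm ≈ 2.133 rpm (4 s.f.). Final answer: 2.133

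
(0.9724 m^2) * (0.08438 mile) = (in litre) 0.9724 m^2 is already in m^2. 1 mile = 1609.344 m, so 0.08438 mile = 0.08438 * 1609.344 = 135.79645 m. Combine: 0.9724 m^2 * 135.79645 m = 132.04846 m^3. 1 litre = 0.001 m^3, so 132.04846 m^3 = 132.04846 / 0.001 = 132048.46 litre ≈ 1.32e+05 litre (4 s.f.). Final answer: 1.32e+05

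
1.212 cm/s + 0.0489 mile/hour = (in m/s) 1 cm/s = 0.01 m/s, so 1.212 cm/s = 1.212 * 0.01 = 0.01212 m/s. 1 mile/hour = 0.44704 m/s, so 0.0489 mile/hour = 0.0489 * 0.44704 = 0.021860256 m/s. Sum: 0.01212 + 0.021860256 = 0.033980256 m/s. Result: 0.033980256 m/s ≈ 0.03398 m/s (4 s.f.). Final answer: 0.03398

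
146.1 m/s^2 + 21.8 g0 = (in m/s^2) 146.1 m/s^2 is already in m/s^2. 1 g0 = 9.80665 m/s^2, so 21.8 g0 = 21.8 * 9.80665 = 213.78497 m/s^2. Sum: 146.1 + 213.78497 = 359.88497 m/s^2. Result: 359.88497 m/s^2 ≈ 359.9 m/s^2 (4 s.f.). Final answer: 359.9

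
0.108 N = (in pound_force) 1 pound_force = 4.4482216 N, so 0.108 N = 0.108 / 4.4482216 = 0.024279366 pound_force ≈ 0.02428 pound_force (4 s.f.). Final answer: 0.02428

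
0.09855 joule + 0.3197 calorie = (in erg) 1.436e+07. Check: 0.09855 joule = 0.09855 J. 1 calorie = 4.184 J, so 0.3197 calorie = 0.3197 * 4.184 = 1.3376248 J. Sum: 0.09855 + 1.3376248 = 1.4361748 J. 1 erg = 1e-07 J, so 1.4361748 J = 1.4361748 / 1e-07 = 14361748 erg ≈ 1.436e+07 erg (4 s.f.).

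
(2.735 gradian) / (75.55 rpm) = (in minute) 1 gradian = 0.015707963 rad, so 2.735 gradian = 2.735 * 0.015707963 = 0.04296128 rad. 1 rpm = 0.10471976 rad/s, so 75.55 rpm = 75.55 * 0.10471976 = 7.9115775 rad/s. Combine: 0.04296128 rad / 7.9115775 rad/s = 0.0054301787 s. 1 minute = 60 s, so 0.0054301787 s = 0.0054301787 / 60 = 9.0502978e-05 minute ≈ 9.05e-05 minute (4 s.f.). Final answer: 9.05e-05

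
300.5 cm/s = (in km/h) 1 cm/s = 0.01 m/s, so 300.5 cm/s = 300.5 * 0.01 = 3.005 m/s. 1 km/h = 0.27777778 m/s, so 3.005 m/s = 3.005 / 0.27777778 = 10.818 km/h ≈ 10.82 km/h (4 s.f.). Final answer: 10.82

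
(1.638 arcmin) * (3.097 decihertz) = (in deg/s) 0.008455. Check: 1 arcmin = 0.00029088821 rad, so 1.638 arcmin = 1.638 * 0.00029088821 = 0.00047647489 rad. 1 decihertz = 0.1 Hz, so 3.097 decihertz = 3.097 * 0.1 = 0.3097 Hz. Combine: 0.00047647489 rad * 0.3097 Hz = 0.00014756427 rad/s. 1 deg/s = 0.017453293 rad/s, so 0.00014756427 rad/s = 0.00014756427 / 0.017453293 = 0.00845481 deg/s ≈ 0.008455 deg/s (4 s.f.).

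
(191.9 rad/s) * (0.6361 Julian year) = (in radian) 191.9 rad/s is already in rad/s. 1 Julian year = 31557600 s, so 0.6361 Julian year = 0.6361 * 31557600 = 20073789 s. Combine: 191.9 rad/s * 20073789 s = 3.8521602e+09 rad. 3.8521602e+09 rad = 3.8521602e+09 radian ≈ 3.852e+09 radian (4 s.f.). Final answer: 3.852e+09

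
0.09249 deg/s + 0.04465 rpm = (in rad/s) 0.00629. Check: 1 deg/s = 0.017453293 rad/s, so 0.09249 deg/s = 0.09249 * 0.017453293 = 0.001614255 rad/s. 1 rpm = 0.10471976 rad/s, so 0.04465 rpm = 0.04465 * 0.10471976 = 0.0046757371 rad/s. Sum: 0.001614255 + 0.0046757371 = 0.0062899921 rad/s. Result: 0.0062899921 rad/s ≈ 0.00629 rad/s (4 s.f.).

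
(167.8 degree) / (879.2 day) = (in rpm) 3.682e-07. Check: 1 degree = 0.017453293 rad, so 167.8 degree = 167.8 * 0.017453293 = 2.9286625 rad. 1 day = 86400 s, so 879.2 day = 879.2 * 86400 = 75962880 s. Combine: 2.9286625 rad / 75962880 s = 3.8553863e-08 rad/s. 1 rpm = 0.10471976 rad/s, so 3.8553863e-08 rad/s = 3.8553863e-08 / 0.10471976 = 3.6816227e-07 rpm ≈ 3.682e-07 rpm (4 s.f.).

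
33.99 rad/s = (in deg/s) 1947. Check: 1 deg/s = 0.017453293 rad/s, so 33.99 rad/s = 33.99 / 0.017453293 = 1947.4835 deg/s ≈ 1947 deg/s (4 s.f.).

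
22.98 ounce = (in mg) 6.515e+05. Check: 1 ounce = 0.028349523 kg, so 22.98 ounce = 22.98 * 0.028349523 = 0.65147204 kg. 1 mg = 1e-06 kg, so 0.65147204 kg = 0.65147204 / 1e-06 = 651472.04 mg ≈ 6.515e+05 mg (4 s.f.).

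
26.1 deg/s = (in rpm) 1 deg/s = 0.017453293 rad/s, so 26.1 deg/s = 26.1 * 0.017453293 = 0.45553093 rad/s. 1 rpm = 0.10471976 rad/s, so 0.45553093 rad/s = 0.45553093 / 0.10471976 = 4.35 rpm. Final answer: 4.35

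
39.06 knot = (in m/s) 20.09. Check: 1 knot = 0.51444444 m/s, so 39.06 knot = 39.06 * 0.51444444 = 20.0942 m/s. Result: 20.0942 m/s ≈ 20.09 m/s (4 s.f.).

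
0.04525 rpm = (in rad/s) 0.004739. Check: 1 rpm = 0.10471976 rad/s, so 0.04525 rpm = 0.04525 * 0.10471976 = 0.0047385689 rad/s. Result: 0.0047385689 rad/s ≈ 0.004739 rad/s (4 s.f.).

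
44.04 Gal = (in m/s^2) 0.4404. Check: 1 Gal = 0.01 m/s^2, so 44.04 Gal = 44.04 * 0.01 = 0.4404 m/s^2. Result: 0.4404 m/s^2.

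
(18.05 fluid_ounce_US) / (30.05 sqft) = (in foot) 1 fluid_ounce_US = 2.957353e-05 m^3, so 18.05 fluid_ounce_US = 18.05 * 2.957353e-05 = 0.00053380221 m^3. 1 sqft = 0.09290304 m^2, so 30.05 sqft = 30.05 * 0.09290304 = 2.7917364 m^2. Combine: 0.00053380221 m^3 / 2.7917364 m^2 = 0.00019120796 m. 1 foot = 0.3048 m, so 0.00019120796 m = 0.00019120796 / 0.3048 = 0.0006273227 foot ≈ 0.0006273 foot (4 s.f.). Final answer: 0.0006273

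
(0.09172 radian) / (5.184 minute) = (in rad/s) 0.0002949. Check: 0.09172 radian = 0.09172 rad. 1 minute = 60 s, so 5.184 minute = 5.184 * 60 = 311.04 s. Combine: 0.09172 rad / 311.04 s = 0.00029488169 rad/s. Result: 0.00029488169 rad/s ≈ 0.0002949 rad/s (4 s.f.).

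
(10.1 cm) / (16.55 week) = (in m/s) 1.009e-08. Check: 1 cm = 0.01 m, so 10.1 cm = 10.1 * 0.01 = 0.101 m. 1 week = 604800 s, so 16.55 week = 16.55 * 604800 = 10009440 s. Combine: 0.101 m / 10009440 s = 1.0090475e-08 m/s. Result: 1.0090475e-08 m/s ≈ 1.009e-08 m/s (4 s.f.).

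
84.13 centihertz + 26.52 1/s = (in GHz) 2.736e-08. Check: 1 centihertz = 0.01 Hz, so 84.13 centihertz = 84.13 * 0.01 = 0.8413 Hz. 26.52 1/s = 26.52 Hz. Sum: 0.8413 + 26.52 = 27.3613 Hz. 1 GHz = 1e+09 Hz, so 27.3613 Hz = 27.3613 / 1e+09 = 2.73613e-08 GHz ≈ 2.736e-08 GHz (4 s.f.).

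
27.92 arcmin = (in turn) 1 arcmin = 0.00029088821 rad, so 27.92 arcmin = 27.92 * 0.00029088821 = 0.0081215988 rad. 1 turn = 6.2831853 rad, so 0.0081215988 rad = 0.0081215988 / 6.2831853 = 0.0012925926 turn ≈ 0.001293 turn (4 s.f.). Final answer: 0.001293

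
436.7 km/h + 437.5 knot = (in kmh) 1 km/h = 0.27777778 m/s, so 436.7 km/h = 436.7 * 0.27777778 = 121.30556 m/s. 1 knot = 0.51444444 m/s, so 437.5 knot = 437.5 * 0.51444444 = 225.06944 m/s. Sum: 121.30556 + 225.06944 = 346.375 m/s. 1 kmh = 0.27777778 m/s, so 346.375 m/s = 346.375 / 0.27777778 = 1246.95 kmh ≈ 1247 kmh (4 s.f.). Final answer: 1247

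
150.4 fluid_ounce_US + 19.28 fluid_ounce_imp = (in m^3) 0.004996. Check: 1 fluid_ounce_US = 2.957353e-05 m^3, so 150.4 fluid_ounce_US = 150.4 * 2.957353e-05 = 0.0044478588 m^3. 1 fluid_ounce_imp = 2.8413063e-05 m^3, so 19.28 fluid_ounce_imp = 19.28 * 2.8413063e-05 = 0.00054780385 m^3. Sum: 0.0044478588 + 0.00054780385 = 0.0049956627 m^3. Result: 0.0049956627 m^3 ≈ 0.004996 m^3 (4 s.f.).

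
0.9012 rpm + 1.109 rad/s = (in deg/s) 1 rpm = 0.10471976 rad/s, so 0.9012 rpm = 0.9012 * 0.10471976 = 0.094373443 rad/s. 1.109 rad/s is already in rad/s. Sum: 0.094373443 + 1.109 = 1.2033734 rad/s. 1 deg/s = 0.017453293 rad/s, so 1.2033734 rad/s = 1.2033734 / 0.017453293 = 68.948219 deg/s ≈ 68.95 deg/s (4 s.f.). Final answer: 68.95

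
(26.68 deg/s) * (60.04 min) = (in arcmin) 1 deg/s = 0.017453293 rad/s, so 26.68 deg/s = 26.68 * 0.017453293 = 0.46565384 rad/s. 1 min = 60 s, so 60.04 min = 60.04 * 60 = 3602.4 s. Combine: 0.46565384 rad/s * 3602.4 s = 1677.4714 rad. 1 arcmin = 0.00029088821 rad, so 1677.4714 rad = 1677.4714 / 0.00029088821 = 5766721.9 arcmin ≈ 5.767e+06 arcmin (4 s.f.). Final answer: 5.767e+06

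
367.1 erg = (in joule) 1 erg = 1e-07 J, so 367.1 erg = 367.1 * 1e-07 = 3.671e-05 J. 3.671e-05 J = 3.671e-05 joule. Final answer: 3.671e-05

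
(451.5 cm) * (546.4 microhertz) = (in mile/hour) 1 cm = 0.01 m, so 451.5 cm = 451.5 * 0.01 = 4.515 m. 1 microhertz = 1e-06 Hz, so 546.4 microhertz = 546.4 * 1e-06 = 0.0005464 Hz. Combine: 4.515 m * 0.0005464 Hz = 0.002466996 m/s. 1 mile/hour = 0.44704 m/s, so 0.002466996 m/s = 0.002466996 / 0.44704 = 0.0055185129 mile/hour ≈ 0.005519 mile/hour (4 s.f.). Final answer: 0.005519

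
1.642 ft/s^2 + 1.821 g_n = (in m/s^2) 1 ft/s^2 = 0.3048 m/s^2, so 1.642 ft/s^2 = 1.642 * 0.3048 = 0.5004816 m/s^2. 1 g_n = 9.80665 m/s^2, so 1.821 g_n = 1.821 * 9.80665 = 17.85791 m/s^2. Sum: 0.5004816 + 17.85791 = 18.358391 m/s^2. Result: 18.358391 m/s^2 ≈ 18.36 m/s^2 (4 s.f.). Final answer: 18.36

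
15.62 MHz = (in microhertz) 1 MHz = 1000000 Hz, so 15.62 MHz = 15.62 * 1000000 = 15620000 Hz. 1 microhertz = 1e-06 Hz, so 15620000 Hz = 15620000 / 1e-06 = 1.562e+13 microhertz. Final answer: 1.562e+13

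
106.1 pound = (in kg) 48.13. Check: 1 pound = 0.45359237 kg, so 106.1 pound = 106.1 * 0.45359237 = 48.12615 kg. Result: 48.12615 kg ≈ 48.13 kg (4 s.f.).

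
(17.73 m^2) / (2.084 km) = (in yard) 0.009304. Check: 17.73 m^2 is already in m^2. 1 km = 1000 m, so 2.084 km = 2.084 * 1000 = 2084 m. Combine: 17.73 m^2 / 2084 m = 0.0085076775 m. 1 yard = 0.9144 m, so 0.0085076775 m = 0.0085076775 / 0.9144 = 0.0093041093 yard ≈ 0.009304 yard (4 s.f.).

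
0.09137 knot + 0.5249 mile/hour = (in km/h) 1 knot = 0.51444444 m/s, so 0.09137 knot = 0.09137 * 0.51444444 = 0.047004789 m/s. 1 mile/hour = 0.44704 m/s, so 0.5249 mile/hour = 0.5249 * 0.44704 = 0.2346513 m/s. Sum: 0.047004789 + 0.2346513 = 0.28165608 m/s. 1 km/h = 0.27777778 m/s, so 0.28165608 m/s = 0.28165608 / 0.27777778 = 1.0139619 km/h ≈ 1.014 km/h (4 s.f.). Final answer: 1.014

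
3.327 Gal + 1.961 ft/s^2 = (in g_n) 1 Gal = 0.01 m/s^2, so 3.327 Gal = 3.327 * 0.01 = 0.03327 m/s^2. 1 ft/s^2 = 0.3048 m/s^2, so 1.961 ft/s^2 = 1.961 * 0.3048 = 0.5977128 m/s^2. Sum: 0.03327 + 0.5977128 = 0.6309828 m/s^2. 1 g_n = 9.80665 m/s^2, so 0.6309828 m/s^2 = 0.6309828 / 9.80665 = 0.064342339 g_n ≈ 0.06434 g_n (4 s.f.). Final answer: 0.06434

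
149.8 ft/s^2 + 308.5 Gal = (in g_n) 1 ft/s^2 = 0.3048 m/s^2, so 149.8 ft/s^2 = 149.8 * 0.3048 = 45.65904 m/s^2. 1 Gal = 0.01 m/s^2, so 308.5 Gal = 308.5 * 0.01 = 3.085 m/s^2. Sum: 45.65904 + 3.085 = 48.74404 m/s^2. 1 g_n = 9.80665 m/s^2, so 48.74404 m/s^2 = 48.74404 / 9.80665 = 4.9705088 g_n ≈ 4.971 g_n (4 s.f.). Final answer: 4.971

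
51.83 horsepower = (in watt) 1 horsepower = 745.69987 W, so 51.83 horsepower = 51.83 * 745.69987 = 38649.624 W. 38649.624 W = 38649.624 watt ≈ 3.865e+04 watt (4 s.f.). Final answer: 3.865e+04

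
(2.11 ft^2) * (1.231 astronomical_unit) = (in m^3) 3.61e+10. Check: 1 ft^2 = 0.09290304 m^2, so 2.11 ft^2 = 2.11 * 0.09290304 = 0.19602541 m^2. 1 astronomical_unit = 1.4959787e+11 m, so 1.231 astronomical_unit = 1.231 * 1.4959787e+11 = 1.8415498e+11 m. Combine: 0.19602541 m^2 * 1.8415498e+11 m = 3.6099056e+10 m^3. Result: 3.6099056e+10 m^3 ≈ 3.61e+10 m^3 (4 s.f.).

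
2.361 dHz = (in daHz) 0.02361. Check: 1 dHz = 0.1 Hz, so 2.361 dHz = 2.361 * 0.1 = 0.2361 Hz. 1 daHz = 10 Hz, so 0.2361 Hz = 0.2361 / 10 = 0.02361 daHz.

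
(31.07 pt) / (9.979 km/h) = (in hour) 1.098e-06. Check: 1 pt = 0.00035277778 m, so 31.07 pt = 31.07 * 0.00035277778 = 0.010960806 m. 1 km/h = 0.27777778 m/s, so 9.979 km/h = 9.979 * 0.27777778 = 2.7719444 m/s. Combine: 0.010960806 m / 2.7719444 m/s = 0.0039541938 s. 1 hour = 3600 s, so 0.0039541938 s = 0.0039541938 / 3600 = 1.0983872e-06 hour ≈ 1.098e-06 hour (4 s.f.).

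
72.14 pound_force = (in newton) 320.9. Check: 1 pound_force = 4.4482216 N, so 72.14 pound_force = 72.14 * 4.4482216 = 320.89471 N. 320.89471 N = 320.89471 newton ≈ 320.9 newton (4 s.f.).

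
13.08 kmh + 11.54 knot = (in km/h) 34.45. Check: 1 kmh = 0.27777778 m/s, so 13.08 kmh = 13.08 * 0.27777778 = 3.6333333 m/s. 1 knot = 0.51444444 m/s, so 11.54 knot = 11.54 * 0.51444444 = 5.9366889 m/s. Sum: 3.6333333 + 5.9366889 = 9.5700222 m/s. 1 km/h = 0.27777778 m/s, so 9.5700222 m/s = 9.5700222 / 0.27777778 = 34.45208 km/h ≈ 34.45 km/h (4 s.f.).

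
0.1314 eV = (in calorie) 5.032e-21. Check: 1 eV = 1.6021766e-19 J, so 0.1314 eV = 0.1314 * 1.6021766e-19 = 2.1052601e-20 J. 1 calorie = 4.184 J, so 2.1052601e-20 J = 2.1052601e-20 / 4.184 = 5.0316924e-21 calorie ≈ 5.032e-21 calorie (4 s.f.).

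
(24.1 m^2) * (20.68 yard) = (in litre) 24.1 m^2 is already in m^2. 1 yard = 0.9144 m, so 20.68 yard = 20.68 * 0.9144 = 18.909792 m. Combine: 24.1 m^2 * 18.909792 m = 455.72599 m^3. 1 litre = 0.001 m^3, so 455.72599 m^3 = 455.72599 / 0.001 = 455725.99 litre ≈ 4.557e+05 litre (4 s.f.). Final answer: 4.557e+05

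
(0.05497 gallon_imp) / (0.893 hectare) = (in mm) 1 gallon_imp = 0.00454609 m^3, so 0.05497 gallon_imp = 0.05497 * 0.00454609 = 0.00024989857 m^3. 1 hectare = 10000 m^2, so 0.893 hectare = 0.893 * 10000 = 8930 m^2. Combine: 0.00024989857 m^3 / 8930 m^2 = 2.7984162e-08 m. 1 mm = 0.001 m, so 2.7984162e-08 m = 2.7984162e-08 / 0.001 = 2.7984162e-05 mm ≈ 2.798e-05 mm (4 s.f.). Final answer: 2.798e-05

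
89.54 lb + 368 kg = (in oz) 1.441e+04. Check: 1 lb = 0.45359237 kg, so 89.54 lb = 89.54 * 0.45359237 = 40.614661 kg. 368 kg is already in kg. Sum: 40.614661 + 368 = 408.61466 kg. 1 oz = 0.028349523 kg, so 408.61466 kg = 408.61466 / 0.028349523 = 14413.458 oz ≈ 1.441e+04 oz (4 s.f.).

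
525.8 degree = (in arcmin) 1 degree = 0.017453293 rad, so 525.8 degree = 525.8 * 0.017453293 = 9.1769412 rad. 1 arcmin = 0.00029088821 rad, so 9.1769412 rad = 9.1769412 / 0.00029088821 = 31548 arcmin ≈ 3.155e+04 arcmin (4 s.f.). Final answer: 3.155e+04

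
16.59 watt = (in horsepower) 0.02225. Check: 16.59 watt = 16.59 W. 1 horsepower = 745.69987 W, so 16.59 W = 16.59 / 745.69987 = 0.022247556 horsepower ≈ 0.02225 horsepower (4 s.f.).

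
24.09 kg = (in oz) 849.7. Check: 1 oz = 0.028349523 kg, so 24.09 kg = 24.09 / 0.028349523 = 849.74974 oz ≈ 849.7 oz (4 s.f.).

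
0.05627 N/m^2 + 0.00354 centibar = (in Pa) 3.596. Check: 0.05627 N/m^2 = 0.05627 Pa. 1 centibar = 1000 Pa, so 0.00354 centibar = 0.00354 * 1000 = 3.54 Pa. Sum: 0.05627 + 3.54 = 3.59627 Pa. Result: 3.59627 Pa ≈ 3.596 Pa (4 s.f.).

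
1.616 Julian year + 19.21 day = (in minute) 1 Julian year = 31557600 s, so 1.616 Julian year = 1.616 * 31557600 = 50997082 s. 1 day = 86400 s, so 19.21 day = 19.21 * 86400 = 1659744 s. Sum: 50997082 + 1659744 = 52656826 s. 1 minute = 60 s, so 52656826 s = 52656826 / 60 = 877613.76 minute ≈ 8.776e+05 minute (4 s.f.). Final answer: 8.776e+05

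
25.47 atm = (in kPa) 1 atm = 101325 Pa, so 25.47 atm = 25.47 * 101325 = 2580747.8 Pa. 1 kPa = 1000 Pa, so 2580747.8 Pa = 2580747.8 / 1000 = 2580.7477 kPa ≈ 2581 kPa (4 s.f.). Final answer: 2581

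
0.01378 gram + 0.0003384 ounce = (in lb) 5.153e-05. Check: 1 gram = 0.001 kg, so 0.01378 gram = 0.01378 * 0.001 = 1.378e-05 kg. 1 ounce = 0.028349523 kg, so 0.0003384 ounce = 0.0003384 * 0.028349523 = 9.5934786e-06 kg. Sum: 1.378e-05 + 9.5934786e-06 = 2.3373479e-05 kg. 1 lb = 0.45359237 kg, so 2.3373479e-05 kg = 2.3373479e-05 / 0.45359237 = 5.15297e-05 lb ≈ 5.153e-05 lb (4 s.f.).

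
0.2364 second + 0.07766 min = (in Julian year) 1.551e-07. Check: 0.2364 second = 0.2364 s. 1 min = 60 s, so 0.07766 min = 0.07766 * 60 = 4.6596 s. Sum: 0.2364 + 4.6596 = 4.896 s. 1 Julian year = 31557600 s, so 4.896 s = 4.896 / 31557600 = 1.5514488e-07 Julian year ≈ 1.551e-07 Julian year (4 s.f.).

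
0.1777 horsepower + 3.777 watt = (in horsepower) 1 horsepower = 745.69987 W, so 0.1777 horsepower = 0.1777 * 745.69987 = 132.51087 W. 3.777 watt = 3.777 W. Sum: 132.51087 + 3.777 = 136.28787 W. 1 horsepower = 745.69987 W, so 136.28787 W = 136.28787 / 745.69987 = 0.18276504 horsepower ≈ 0.1828 horsepower (4 s.f.). Final answer: 0.1828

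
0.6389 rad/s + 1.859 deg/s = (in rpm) 6.411. Check: 0.6389 rad/s is already in rad/s. 1 deg/s = 0.017453293 rad/s, so 1.859 deg/s = 1.859 * 0.017453293 = 0.032445671 rad/s. Sum: 0.6389 + 0.032445671 = 0.67134567 rad/s. 1 rpm = 0.10471976 rad/s, so 0.67134567 rad/s = 0.67134567 / 0.10471976 = 6.4108789 rpm ≈ 6.411 rpm (4 s.f.).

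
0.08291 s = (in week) 1 week = 604800 s, so 0.08291 s = 0.08291 / 604800 = 1.3708664e-07 week ≈ 1.371e-07 week (4 s.f.). Final answer: 1.371e-07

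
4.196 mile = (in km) 1 mile = 1609.344 m, so 4.196 mile = 4.196 * 1609.344 = 6752.8074 m. 1 km = 1000 m, so 6752.8074 m = 6752.8074 / 1000 = 6.7528074 km ≈ 6.753 km (4 s.f.). Final answer: 6.753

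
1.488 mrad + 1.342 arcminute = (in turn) 1 mrad = 0.001 rad, so 1.488 mrad = 1.488 * 0.001 = 0.001488 rad. 1 arcminute = 0.00029088821 rad, so 1.342 arcminute = 1.342 * 0.00029088821 = 0.00039037198 rad. Sum: 0.001488 + 0.00039037198 = 0.001878372 rad. 1 turn = 6.2831853 rad, so 0.001878372 rad = 0.001878372 / 6.2831853 = 0.00029895218 turn ≈ 0.000299 turn (4 s.f.). Final answer: 0.000299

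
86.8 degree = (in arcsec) 3.125e+05. Check: 1 degree = 0.017453293 rad, so 86.8 degree = 86.8 * 0.017453293 = 1.5149458 rad. 1 arcsec = 4.8481368e-06 rad, so 1.5149458 rad = 1.5149458 / 4.8481368e-06 = 312480 arcsec ≈ 3.125e+05 arcsec (4 s.f.).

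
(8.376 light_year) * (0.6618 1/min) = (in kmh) 3.147e+15. Check: 1 light_year = 9.4607305e+15 m, so 8.376 light_year = 8.376 * 9.4607305e+15 = 7.9243078e+16 m. 1 1/min = 0.016666667 Hz, so 0.6618 1/min = 0.6618 * 0.016666667 = 0.01103 Hz. Combine: 7.9243078e+16 m * 0.01103 Hz = 8.7405116e+14 m/s. 1 kmh = 0.27777778 m/s, so 8.7405116e+14 m/s = 8.7405116e+14 / 0.27777778 = 3.1465842e+15 kmh ≈ 3.147e+15 kmh (4 s.f.).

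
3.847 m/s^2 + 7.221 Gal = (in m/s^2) 3.847 m/s^2 is already in m/s^2. 1 Gal = 0.01 m/s^2, so 7.221 Gal = 7.221 * 0.01 = 0.07221 m/s^2. Sum: 3.847 + 0.07221 = 3.91921 m/s^2. Result: 3.91921 m/s^2 ≈ 3.919 m/s^2 (4 s.f.). Final answer: 3.919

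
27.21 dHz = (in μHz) 1 dHz = 0.1 Hz, so 27.21 dHz = 27.21 * 0.1 = 2.721 Hz. 1 μHz = 1e-06 Hz, so 2.721 Hz = 2.721 / 1e-06 = 2721000 μHz ≈ 2.721e+06 μHz (4 s.f.). Final answer: 2.721e+06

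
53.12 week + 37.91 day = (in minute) 1 week = 604800 s, so 53.12 week = 53.12 * 604800 = 32126976 s. 1 day = 86400 s, so 37.91 day = 37.91 * 86400 = 3275424 s. Sum: 32126976 + 3275424 = 35402400 s. 1 minute = 60 s, so 35402400 s = 35402400 / 60 = 590040 minute ≈ 5.9e+05 minute (4 s.f.). Final answer: 5.9e+05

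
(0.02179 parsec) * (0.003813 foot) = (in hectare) 7.814e+07. Check: 1 parsec = 3.0856776e+16 m, so 0.02179 parsec = 0.02179 * 3.0856776e+16 = 6.7236915e+14 m. 1 foot = 0.3048 m, so 0.003813 foot = 0.003813 * 0.3048 = 0.0011622024 m. Combine: 6.7236915e+14 m * 0.0011622024 m = 7.8142903e+11 m^2. 1 hectare = 10000 m^2, so 7.8142903e+11 m^2 = 7.8142903e+11 / 10000 = 78142903 hectare ≈ 7.814e+07 hectare (4 s.f.).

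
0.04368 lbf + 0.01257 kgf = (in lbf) 1 lbf = 4.4482216 N, so 0.04368 lbf = 0.04368 * 4.4482216 = 0.19429832 N. 1 kgf = 9.80665 N, so 0.01257 kgf = 0.01257 * 9.80665 = 0.12326959 N. Sum: 0.19429832 + 0.12326959 = 0.31756791 N. 1 lbf = 4.4482216 N, so 0.31756791 N = 0.31756791 / 4.4482216 = 0.071392106 lbf ≈ 0.07139 lbf (4 s.f.). Final answer: 0.07139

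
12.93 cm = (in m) 0.1293. Check: 1 cm = 0.01 m, so 12.93 cm = 12.93 * 0.01 = 0.1293 m. Result: 0.1293 m.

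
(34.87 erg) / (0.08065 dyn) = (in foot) 14.19. Check: 1 erg = 1e-07 J, so 34.87 erg = 34.87 * 1e-07 = 3.487e-06 J. 1 dyn = 1e-05 N, so 0.08065 dyn = 0.08065 * 1e-05 = 8.065e-07 N. Combine: 3.487e-06 J / 8.065e-07 N = 4.3236206 m. 1 foot = 0.3048 m, so 4.3236206 m = 4.3236206 / 0.3048 = 14.185107 foot ≈ 14.19 foot (4 s.f.).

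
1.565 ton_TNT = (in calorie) 1 ton_TNT = 4.184e+09 J, so 1.565 ton_TNT = 1.565 * 4.184e+09 = 6.54796e+09 J. 1 calorie = 4.184 J, so 6.54796e+09 J = 6.54796e+09 / 4.184 = 1.565e+09 calorie. Final answer: 1.565e+09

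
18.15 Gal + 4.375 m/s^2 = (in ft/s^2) 1 Gal = 0.01 m/s^2, so 18.15 Gal = 18.15 * 0.01 = 0.1815 m/s^2. 4.375 m/s^2 is already in m/s^2. Sum: 0.1815 + 4.375 = 4.5565 m/s^2. 1 ft/s^2 = 0.3048 m/s^2, so 4.5565 m/s^2 = 4.5565 / 0.3048 = 14.949147 ft/s^2 ≈ 14.95 ft/s^2 (4 s.f.). Final answer: 14.95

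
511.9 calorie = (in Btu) 1 calorie = 4.184 J, so 511.9 calorie = 511.9 * 4.184 = 2141.7896 J. 1 Btu = 1055.0559 J, so 2141.7896 J = 2141.7896 / 1055.0559 = 2.0300249 Btu ≈ 2.03 Btu (4 s.f.). Final answer: 2.03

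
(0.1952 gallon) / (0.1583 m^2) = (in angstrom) 1 gallon = 0.0037854118 m^3, so 0.1952 gallon = 0.1952 * 0.0037854118 = 0.00073891238 m^3. 0.1583 m^2 is already in m^2. Combine: 0.00073891238 m^3 / 0.1583 m^2 = 0.0046677977 m. 1 angstrom = 1e-10 m, so 0.0046677977 m = 0.0046677977 / 1e-10 = 46677977 angstrom ≈ 4.668e+07 angstrom (4 s.f.). Final answer: 4.668e+07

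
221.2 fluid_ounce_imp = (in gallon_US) 1 fluid_ounce_imp = 2.8413063e-05 m^3, so 221.2 fluid_ounce_imp = 221.2 * 2.8413063e-05 = 0.0062849694 m^3. 1 gallon_US = 0.0037854118 m^3, so 0.0062849694 m^3 = 0.0062849694 / 0.0037854118 = 1.6603133 gallon_US ≈ 1.66 gallon_US (4 s.f.). Final answer: 1.66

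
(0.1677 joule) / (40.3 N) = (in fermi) 4.161e+12. Check: 0.1677 joule = 0.1677 J. 40.3 N is already in N. Combine: 0.1677 J / 40.3 N = 0.0041612903 m. 1 fermi = 1e-15 m, so 0.0041612903 m = 0.0041612903 / 1e-15 = 4.1612903e+12 fermi ≈ 4.161e+12 fermi (4 s.f.).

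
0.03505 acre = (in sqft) 1527. Check: 1 acre = 4046.8564 m^2, so 0.03505 acre = 0.03505 * 4046.8564 = 141.84232 m^2. 1 sqft = 0.09290304 m^2, so 141.84232 m^2 = 141.84232 / 0.09290304 = 1526.778 sqft ≈ 1527 sqft (4 s.f.).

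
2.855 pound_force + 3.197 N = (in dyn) 1.59e+06. Check: 1 pound_force = 4.4482216 N, so 2.855 pound_force = 2.855 * 4.4482216 = 12.699673 N. 3.197 N is already in N. Sum: 12.699673 + 3.197 = 15.896673 N. 1 dyn = 1e-05 N, so 15.896673 N = 15.896673 / 1e-05 = 1589667.3 dyn ≈ 1.59e+06 dyn (4 s.f.).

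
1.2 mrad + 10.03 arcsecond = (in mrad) 1.249. Check: 1 mrad = 0.001 rad, so 1.2 mrad = 1.2 * 0.001 = 0.0012 rad. 1 arcsecond = 4.8481368e-06 rad, so 10.03 arcsecond = 10.03 * 4.8481368e-06 = 4.8626812e-05 rad. Sum: 0.0012 + 4.8626812e-05 = 0.0012486268 rad. 1 mrad = 0.001 rad, so 0.0012486268 rad = 0.0012486268 / 0.001 = 1.2486268 mrad ≈ 1.249 mrad (4 s.f.).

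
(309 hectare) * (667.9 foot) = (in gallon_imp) 1.384e+11. Check: 1 hectare = 10000 m^2, so 309 hectare = 309 * 10000 = 3090000 m^2. 1 foot = 0.3048 m, so 667.9 foot = 667.9 * 0.3048 = 203.57592 m. Combine: 3090000 m^2 * 203.57592 m = 6.2904959e+08 m^3. 1 gallon_imp = 0.00454609 m^3, so 6.2904959e+08 m^3 = 6.2904959e+08 / 0.00454609 = 1.3837157e+11 gallon_imp ≈ 1.384e+11 gallon_imp (4 s.f.).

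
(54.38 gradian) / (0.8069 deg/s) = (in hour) 0.01685. Check: 1 gradian = 0.015707963 rad, so 54.38 gradian = 54.38 * 0.015707963 = 0.85419904 rad. 1 deg/s = 0.017453293 rad/s, so 0.8069 deg/s = 0.8069 * 0.017453293 = 0.014083062 rad/s. Combine: 0.85419904 rad / 0.014083062 rad/s = 60.654356 s. 1 hour = 3600 s, so 60.654356 s = 60.654356 / 3600 = 0.016848432 hour ≈ 0.01685 hour (4 s.f.).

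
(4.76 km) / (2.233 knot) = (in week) 1 km = 1000 m, so 4.76 km = 4.76 * 1000 = 4760 m. 1 knot = 0.51444444 m/s, so 2.233 knot = 2.233 * 0.51444444 = 1.1487544 m/s. Combine: 4760 m / 1.1487544 m/s = 4143.6184 s. 1 week = 604800 s, so 4143.6184 s = 4143.6184 / 604800 = 0.0068512208 week ≈ 0.006851 week (4 s.f.). Final answer: 0.006851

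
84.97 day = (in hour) 2039. Check: 1 day = 86400 s, so 84.97 day = 84.97 * 86400 = 7341408 s. 1 hour = 3600 s, so 7341408 s = 7341408 / 3600 = 2039.28 hour ≈ 2039 hour (4 s.f.).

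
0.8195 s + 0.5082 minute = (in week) 5.177e-05. Check: 0.8195 s is already in s. 1 minute = 60 s, so 0.5082 minute = 0.5082 * 60 = 30.492 s. Sum: 0.8195 + 30.492 = 31.3115 s. 1 week = 604800 s, so 31.3115 s = 31.3115 / 604800 = 5.177166e-05 week ≈ 5.177e-05 week (4 s.f.).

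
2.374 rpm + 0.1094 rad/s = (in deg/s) 20.51. Check: 1 rpm = 0.10471976 rad/s, so 2.374 rpm = 2.374 * 0.10471976 = 0.2486047 rad/s. 0.1094 rad/s is already in rad/s. Sum: 0.2486047 + 0.1094 = 0.3580047 rad/s. 1 deg/s = 0.017453293 rad/s, so 0.3580047 rad/s = 0.3580047 / 0.017453293 = 20.512158 deg/s ≈ 20.51 deg/s (4 s.f.).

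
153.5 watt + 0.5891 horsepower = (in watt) 153.5 watt = 153.5 W. 1 horsepower = 745.69987 W, so 0.5891 horsepower = 0.5891 * 745.69987 = 439.29179 W. Sum: 153.5 + 439.29179 = 592.79179 W. 592.79179 W = 592.79179 watt ≈ 592.8 watt (4 s.f.). Final answer: 592.8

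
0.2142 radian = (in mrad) 214.2. Check: 0.2142 radian = 0.2142 rad. 1 mrad = 0.001 rad, so 0.2142 rad = 0.2142 / 0.001 = 214.2 mrad.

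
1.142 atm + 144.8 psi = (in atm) 1 atm = 101325 Pa, so 1.142 atm = 1.142 * 101325 = 115713.15 Pa. 1 psi = 6894.7573 Pa, so 144.8 psi = 144.8 * 6894.7573 = 998360.86 Pa. Sum: 115713.15 + 998360.86 = 1114074 Pa. 1 atm = 101325 Pa, so 1114074 Pa = 1114074 / 101325 = 10.995056 atm ≈ 11 atm (4 s.f.). Final answer: 11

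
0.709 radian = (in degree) 0.709 radian = 0.709 rad. 1 degree = 0.017453293 rad, so 0.709 rad = 0.709 / 0.017453293 = 40.622708 degree ≈ 40.62 degree (4 s.f.). Final answer: 40.62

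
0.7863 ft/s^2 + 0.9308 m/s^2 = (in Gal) 117. Check: 1 ft/s^2 = 0.3048 m/s^2, so 0.7863 ft/s^2 = 0.7863 * 0.3048 = 0.23966424 m/s^2. 0.9308 m/s^2 is already in m/s^2. Sum: 0.23966424 + 0.9308 = 1.1704642 m/s^2. 1 Gal = 0.01 m/s^2, so 1.1704642 m/s^2 = 1.1704642 / 0.01 = 117.04642 Gal ≈ 117 Gal (4 s.f.).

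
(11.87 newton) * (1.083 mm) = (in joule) 11.87 newton = 11.87 N. 1 mm = 0.001 m, so 1.083 mm = 1.083 * 0.001 = 0.001083 m. Combine: 11.87 N * 0.001083 m = 0.01285521 J. 0.01285521 J = 0.01285521 joule ≈ 0.01286 joule (4 s.f.). Final answer: 0.01286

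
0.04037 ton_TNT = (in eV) 1.054e+27. Check: 1 ton_TNT = 4.184e+09 J, so 0.04037 ton_TNT = 0.04037 * 4.184e+09 = 1.6890808e+08 J. 1 eV = 1.6021766e-19 J, so 1.6890808e+08 J = 1.6890808e+08 / 1.6021766e-19 = 1.0542413e+27 eV ≈ 1.054e+27 eV (4 s.f.).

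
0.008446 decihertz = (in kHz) 8.446e-07. Check: 1 decihertz = 0.1 Hz, so 0.008446 decihertz = 0.008446 * 0.1 = 0.0008446 Hz. 1 kHz = 1000 Hz, so 0.0008446 Hz = 0.0008446 / 1000 = 8.446e-07 kHz.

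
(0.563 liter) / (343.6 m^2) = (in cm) 0.0001639. Check: 1 liter = 0.001 m^3, so 0.563 liter = 0.563 * 0.001 = 0.000563 m^3. 343.6 m^2 is already in m^2. Combine: 0.000563 m^3 / 343.6 m^2 = 1.6385332e-06 m. 1 cm = 0.01 m, so 1.6385332e-06 m = 1.6385332e-06 / 0.01 = 0.00016385332 cm ≈ 0.0001639 cm (4 s.f.).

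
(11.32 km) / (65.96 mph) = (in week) 0.0006348. Check: 1 km = 1000 m, so 11.32 km = 11.32 * 1000 = 11320 m. 1 mph = 0.44704 m/s, so 65.96 mph = 65.96 * 0.44704 = 29.486758 m/s. Combine: 11320 m / 29.486758 m/s = 383.90113 s. 1 week = 604800 s, so 383.90113 s = 383.90113 / 604800 = 0.00063475717 week ≈ 0.0006348 week (4 s.f.).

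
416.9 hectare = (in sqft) 4.487e+07. Check: 1 hectare = 10000 m^2, so 416.9 hectare = 416.9 * 10000 = 4169000 m^2. 1 sqft = 0.09290304 m^2, so 4169000 m^2 = 4169000 / 0.09290304 = 44874743 sqft ≈ 4.487e+07 sqft (4 s.f.).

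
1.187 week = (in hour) 1 week = 604800 s, so 1.187 week = 1.187 * 604800 = 717897.6 s. 1 hour = 3600 s, so 717897.6 s = 717897.6 / 3600 = 199.416 hour ≈ 199.4 hour (4 s.f.). Final answer: 199.4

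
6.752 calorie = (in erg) 2.825e+08. Check: 1 calorie = 4.184 J, so 6.752 calorie = 6.752 * 4.184 = 28.250368 J. 1 erg = 1e-07 J, so 28.250368 J = 28.250368 / 1e-07 = 2.8250368e+08 erg ≈ 2.825e+08 erg (4 s.f.).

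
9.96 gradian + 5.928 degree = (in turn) 1 gradian = 0.015707963 rad, so 9.96 gradian = 9.96 * 0.015707963 = 0.15645131 rad. 1 degree = 0.017453293 rad, so 5.928 degree = 5.928 * 0.017453293 = 0.10346312 rad. Sum: 0.15645131 + 0.10346312 = 0.25991443 rad. 1 turn = 6.2831853 rad, so 0.25991443 rad = 0.25991443 / 6.2831853 = 0.041366667 turn ≈ 0.04137 turn (4 s.f.). Final answer: 0.04137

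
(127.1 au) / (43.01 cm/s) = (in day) 1 au = 1.4959787e+11 m, so 127.1 au = 127.1 * 1.4959787e+11 = 1.9013889e+13 m. 1 cm/s = 0.01 m/s, so 43.01 cm/s = 43.01 * 0.01 = 0.4301 m/s. Combine: 1.9013889e+13 m / 0.4301 m/s = 4.4208066e+13 s. 1 day = 86400 s, so 4.4208066e+13 s = 4.4208066e+13 / 86400 = 5.1166744e+08 day ≈ 5.117e+08 day (4 s.f.). Final answer: 5.117e+08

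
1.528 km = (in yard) 1 km = 1000 m, so 1.528 km = 1.528 * 1000 = 1528 m. 1 yard = 0.9144 m, so 1528 m = 1528 / 0.9144 = 1671.0411 yard ≈ 1671 yard (4 s.f.). Final answer: 1671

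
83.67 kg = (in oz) 2951. Check: 1 oz = 0.028349523 kg, so 83.67 kg = 83.67 / 0.028349523 = 2951.3724 oz ≈ 2951 oz (4 s.f.).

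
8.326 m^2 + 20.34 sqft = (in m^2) 8.326 m^2 is already in m^2. 1 sqft = 0.09290304 m^2, so 20.34 sqft = 20.34 * 0.09290304 = 1.8896478 m^2. Sum: 8.326 + 1.8896478 = 10.215648 m^2. Result: 10.215648 m^2 ≈ 10.22 m^2 (4 s.f.). Final answer: 10.22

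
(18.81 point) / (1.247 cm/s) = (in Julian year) 1.686e-08. Check: 1 point = 0.00035277778 m, so 18.81 point = 18.81 * 0.00035277778 = 0.00663575 m. 1 cm/s = 0.01 m/s, so 1.247 cm/s = 1.247 * 0.01 = 0.01247 m/s. Combine: 0.00663575 m / 0.01247 m/s = 0.53213713 s. 1 Julian year = 31557600 s, so 0.53213713 s = 0.53213713 / 31557600 = 1.6862408e-08 Julian year ≈ 1.686e-08 Julian year (4 s.f.).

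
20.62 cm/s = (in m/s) 0.2062. Check: 1 cm/s = 0.01 m/s, so 20.62 cm/s = 20.62 * 0.01 = 0.2062 m/s. Result: 0.2062 m/s.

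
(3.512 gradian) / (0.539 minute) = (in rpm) 1 gradian = 0.015707963 rad, so 3.512 gradian = 3.512 * 0.015707963 = 0.055166367 rad. 1 minute = 60 s, so 0.539 minute = 0.539 * 60 = 32.34 s. Combine: 0.055166367 rad / 32.34 s = 0.0017058246 rad/s. 1 rpm = 0.10471976 rad/s, so 0.0017058246 rad/s = 0.0017058246 / 0.10471976 = 0.016289425 rpm ≈ 0.01629 rpm (4 s.f.). Final answer: 0.01629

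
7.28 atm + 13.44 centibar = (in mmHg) 5634. Check: 1 atm = 101325 Pa, so 7.28 atm = 7.28 * 101325 = 737646 Pa. 1 centibar = 1000 Pa, so 13.44 centibar = 13.44 * 1000 = 13440 Pa. Sum: 737646 + 13440 = 751086 Pa. 1 mmHg = 133.32237 Pa, so 751086 Pa = 751086 / 133.32237 = 5633.6083 mmHg ≈ 5634 mmHg (4 s.f.).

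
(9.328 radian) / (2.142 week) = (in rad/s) 7.2e-06. Check: 9.328 radian = 9.328 rad. 1 week = 604800 s, so 2.142 week = 2.142 * 604800 = 1295481.6 s. Combine: 9.328 rad / 1295481.6 s = 7.200411e-06 rad/s. Result: 7.200411e-06 rad/s ≈ 7.2e-06 rad/s (4 s.f.).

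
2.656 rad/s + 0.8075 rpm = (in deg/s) 157. Check: 2.656 rad/s is already in rad/s. 1 rpm = 0.10471976 rad/s, so 0.8075 rpm = 0.8075 * 0.10471976 = 0.084561202 rad/s. Sum: 2.656 + 0.084561202 = 2.7405612 rad/s. 1 deg/s = 0.017453293 rad/s, so 2.7405612 rad/s = 2.7405612 / 0.017453293 = 157.02259 deg/s ≈ 157 deg/s (4 s.f.).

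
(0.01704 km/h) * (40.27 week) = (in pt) 1 km/h = 0.27777778 m/s, so 0.01704 km/h = 0.01704 * 0.27777778 = 0.0047333333 m/s. 1 week = 604800 s, so 40.27 week = 40.27 * 604800 = 24355296 s. Combine: 0.0047333333 m/s * 24355296 s = 115281.73 m. 1 pt = 0.00035277778 m, so 115281.73 m = 115281.73 / 0.00035277778 = 3.2678287e+08 pt ≈ 3.268e+08 pt (4 s.f.). Final answer: 3.268e+08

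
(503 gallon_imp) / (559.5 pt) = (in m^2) 11.59. Check: 1 gallon_imp = 0.00454609 m^3, so 503 gallon_imp = 503 * 0.00454609 = 2.2866833 m^3. 1 pt = 0.00035277778 m, so 559.5 pt = 559.5 * 0.00035277778 = 0.19737917 m. Combine: 2.2866833 m^3 / 0.19737917 m = 11.585231 m^2. Result: 11.585231 m^2 ≈ 11.59 m^2 (4 s.f.).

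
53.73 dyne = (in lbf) 0.0001208. Check: 1 dyne = 1e-05 N, so 53.73 dyne = 53.73 * 1e-05 = 0.0005373 N. 1 lbf = 4.4482216 N, so 0.0005373 N = 0.0005373 / 4.4482216 = 0.00012078985 lbf ≈ 0.0001208 lbf (4 s.f.).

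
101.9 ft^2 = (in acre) 0.002339. Check: 1 ft^2 = 0.09290304 m^2, so 101.9 ft^2 = 101.9 * 0.09290304 = 9.4668198 m^2. 1 acre = 4046.8564 m^2, so 9.4668198 m^2 = 9.4668198 / 4046.8564 = 0.0023393021 acre ≈ 0.002339 acre (4 s.f.).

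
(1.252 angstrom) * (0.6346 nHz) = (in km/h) 1 angstrom = 1e-10 m, so 1.252 angstrom = 1.252 * 1e-10 = 1.252e-10 m. 1 nHz = 1e-09 Hz, so 0.6346 nHz = 0.6346 * 1e-09 = 6.346e-10 Hz. Combine: 1.252e-10 m * 6.346e-10 Hz = 7.945192e-20 m/s. 1 km/h = 0.27777778 m/s, so 7.945192e-20 m/s = 7.945192e-20 / 0.27777778 = 2.8602691e-19 km/h ≈ 2.86e-19 km/h (4 s.f.). Final answer: 2.86e-19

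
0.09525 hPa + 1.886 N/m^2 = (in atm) 1 hPa = 100 Pa, so 0.09525 hPa = 0.09525 * 100 = 9.525 Pa. 1.886 N/m^2 = 1.886 Pa. Sum: 9.525 + 1.886 = 11.411 Pa. 1 atm = 101325 Pa, so 11.411 Pa = 11.411 / 101325 = 0.00011261781 atm ≈ 0.0001126 atm (4 s.f.). Final answer: 0.0001126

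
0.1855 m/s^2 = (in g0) 0.01892. Check: 1 g0 = 9.80665 m/s^2, so 0.1855 m/s^2 = 0.1855 / 9.80665 = 0.018915736 g0 ≈ 0.01892 g0 (4 s.f.).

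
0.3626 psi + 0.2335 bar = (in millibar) 258.5. Check: 1 psi = 6894.7573 Pa, so 0.3626 psi = 0.3626 * 6894.7573 = 2500.039 Pa. 1 bar = 100000 Pa, so 0.2335 bar = 0.2335 * 100000 = 23350 Pa. Sum: 2500.039 + 23350 = 25850.039 Pa. 1 millibar = 100 Pa, so 25850.039 Pa = 25850.039 / 100 = 258.50039 millibar ≈ 258.5 millibar (4 s.f.).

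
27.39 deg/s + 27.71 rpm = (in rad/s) 1 deg/s = 0.017453293 rad/s, so 27.39 deg/s = 27.39 * 0.017453293 = 0.47804568 rad/s. 1 rpm = 0.10471976 rad/s, so 27.71 rpm = 27.71 * 0.10471976 = 2.9017844 rad/s. Sum: 0.47804568 + 2.9017844 = 3.3798301 rad/s. Result: 3.3798301 rad/s ≈ 3.38 rad/s (4 s.f.). Final answer: 3.38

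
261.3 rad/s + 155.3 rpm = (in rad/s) 261.3 rad/s is already in rad/s. 1 rpm = 0.10471976 rad/s, so 155.3 rpm = 155.3 * 0.10471976 = 16.262978 rad/s. Sum: 261.3 + 16.262978 = 277.56298 rad/s. Result: 277.56298 rad/s ≈ 277.6 rad/s (4 s.f.). Final answer: 277.6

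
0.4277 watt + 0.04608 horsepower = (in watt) 0.4277 watt = 0.4277 W. 1 horsepower = 745.69987 W, so 0.04608 horsepower = 0.04608 * 745.69987 = 34.36185 W. Sum: 0.4277 + 34.36185 = 34.78955 W. 34.78955 W = 34.78955 watt ≈ 34.79 watt (4 s.f.). Final answer: 34.79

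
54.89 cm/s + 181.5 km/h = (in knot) 99.07. Check: 1 cm/s = 0.01 m/s, so 54.89 cm/s = 54.89 * 0.01 = 0.5489 m/s. 1 km/h = 0.27777778 m/s, so 181.5 km/h = 181.5 * 0.27777778 = 50.416667 m/s. Sum: 0.5489 + 50.416667 = 50.965567 m/s. 1 knot = 0.51444444 m/s, so 50.965567 m/s = 50.965567 / 0.51444444 = 99.069136 knot ≈ 99.07 knot (4 s.f.).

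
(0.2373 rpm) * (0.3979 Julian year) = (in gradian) 1 rpm = 0.10471976 rad/s, so 0.2373 rpm = 0.2373 * 0.10471976 = 0.024849998 rad/s. 1 Julian year = 31557600 s, so 0.3979 Julian year = 0.3979 * 31557600 = 12556769 s. Combine: 0.024849998 rad/s * 12556769 s = 312035.68 rad. 1 gradian = 0.015707963 rad, so 312035.68 rad = 312035.68 / 0.015707963 = 19864809 gradian ≈ 1.986e+07 gradian (4 s.f.). Final answer: 1.986e+07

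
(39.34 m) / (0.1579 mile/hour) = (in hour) 39.34 m is already in m. 1 mile/hour = 0.44704 m/s, so 0.1579 mile/hour = 0.1579 * 0.44704 = 0.070587616 m/s. Combine: 39.34 m / 0.070587616 m/s = 557.32156 s. 1 hour = 3600 s, so 557.32156 s = 557.32156 / 3600 = 0.15481154 hour ≈ 0.1548 hour (4 s.f.). Final answer: 0.1548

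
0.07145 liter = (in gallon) 1 liter = 0.001 m^3, so 0.07145 liter = 0.07145 * 0.001 = 7.145e-05 m^3. 1 gallon = 0.0037854118 m^3, so 7.145e-05 m^3 = 7.145e-05 / 0.0037854118 = 0.018875093 gallon ≈ 0.01888 gallon (4 s.f.). Final answer: 0.01888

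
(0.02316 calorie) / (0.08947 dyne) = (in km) 108.3. Check: 1 calorie = 4.184 J, so 0.02316 calorie = 0.02316 * 4.184 = 0.09690144 J. 1 dyne = 1e-05 N, so 0.08947 dyne = 0.08947 * 1e-05 = 8.947e-07 N. Combine: 0.09690144 J / 8.947e-07 N = 108306.07 m. 1 km = 1000 m, so 108306.07 m = 108306.07 / 1000 = 108.30607 km ≈ 108.3 km (4 s.f.).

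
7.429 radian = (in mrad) 7429. Check: 7.429 radian = 7.429 rad. 1 mrad = 0.001 rad, so 7.429 rad = 7.429 / 0.001 = 7429 mrad.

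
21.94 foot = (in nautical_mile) 1 foot = 0.3048 m, so 21.94 foot = 21.94 * 0.3048 = 6.687312 m. 1 nautical_mile = 1852 m, so 6.687312 m = 6.687312 / 1852 = 0.0036108596 nautical_mile ≈ 0.003611 nautical_mile (4 s.f.). Final answer: 0.003611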